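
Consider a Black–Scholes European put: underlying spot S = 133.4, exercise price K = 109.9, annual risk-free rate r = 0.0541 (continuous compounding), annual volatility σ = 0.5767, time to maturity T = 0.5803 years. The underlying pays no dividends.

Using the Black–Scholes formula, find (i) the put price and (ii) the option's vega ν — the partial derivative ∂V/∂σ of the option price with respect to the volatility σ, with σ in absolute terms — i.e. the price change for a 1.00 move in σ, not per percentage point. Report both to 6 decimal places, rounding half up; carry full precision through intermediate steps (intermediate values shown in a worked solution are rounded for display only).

price = 10.031139
ν = 31.007747

σ√T = 0.5767·√0.5803 = 0.439315
d₁ = (ln(S/K) + (r+σ²/2)T) / (σ√T) = (ln(133.4/109.9) + (0.0541+0.5767²/2)·0.5803) / 0.439315 = (0.193781 + 0.127893) / 0.439315 = 0.732218
d₂ = d₁ − σ√T = 0.732218 − 0.439315 = 0.292903
e^{−rT} = e^{−0.0541·0.5803} = 0.969093
N(−d₁) = 0.232018,  N(−d₂) = 0.384798
Put price V = K·e^{−rT}·N(−d₂) − S·N(−d₁) = 40.982315 − 30.951176 = 10.031139
φ(d₁) = (1/√(2π))·e^{−d₁²/2} = 0.305132
ν = S·φ(d₁)·√T = 31.007747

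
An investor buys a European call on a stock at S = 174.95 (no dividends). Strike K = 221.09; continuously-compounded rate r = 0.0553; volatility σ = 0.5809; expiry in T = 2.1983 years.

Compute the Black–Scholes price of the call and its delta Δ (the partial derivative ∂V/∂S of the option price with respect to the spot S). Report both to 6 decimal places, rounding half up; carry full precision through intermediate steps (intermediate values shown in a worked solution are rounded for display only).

σ√T = 0.5809·√2.1983 = 0.861281
d₁ = (ln(S/K) + (r+σ²/2)T) / (σ√T) = (ln(174.95/221.09) + (0.0553+0.5809²/2)·2.1983) / 0.861281 = (-0.234070 + 0.492468) / 0.861281 = 0.300017
d₂ = d₁ − σ√T = 0.300017 − 0.861281 = -0.561264
e^{−rT} = e^{−0.0553·2.1983} = 0.885533
N(d₁) = 0.617918,  N(d₂) = 0.287309
Call price V = S·N(d₁) − K·e^{−rT}·N(d₂) = 108.104728 − 56.249998 = 51.854730
Δ = N(d₁) = 0.617918

price = 51.854730
Δ = 0.617918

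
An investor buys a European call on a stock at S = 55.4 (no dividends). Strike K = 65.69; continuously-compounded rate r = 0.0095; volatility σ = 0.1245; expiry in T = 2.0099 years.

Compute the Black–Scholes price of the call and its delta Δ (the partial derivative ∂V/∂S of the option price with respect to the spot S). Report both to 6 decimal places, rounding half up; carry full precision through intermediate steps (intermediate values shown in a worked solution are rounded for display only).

σ√T = 0.1245·√2.0099 = 0.176505
d₁ = (ln(S/K) + (r+σ²/2)T) / (σ√T) = (ln(55.4/65.69) + (0.0095+0.1245²/2)·2.0099) / 0.176505 = (-0.170367 + 0.034671) / 0.176505 = -0.768795
d₂ = d₁ − σ√T = -0.768795 − 0.176505 = -0.945300
e^{−rT} = e^{−0.0095·2.0099} = 0.981087
N(d₁) = 0.221007,  N(d₂) = 0.172253
Call price V = S·N(d₁) − K·e^{−rT}·N(d₂) = 12.243810 − 11.101283 = 1.142527
Δ = N(d₁) = 0.221007

price = 1.142527
Δ = 0.221007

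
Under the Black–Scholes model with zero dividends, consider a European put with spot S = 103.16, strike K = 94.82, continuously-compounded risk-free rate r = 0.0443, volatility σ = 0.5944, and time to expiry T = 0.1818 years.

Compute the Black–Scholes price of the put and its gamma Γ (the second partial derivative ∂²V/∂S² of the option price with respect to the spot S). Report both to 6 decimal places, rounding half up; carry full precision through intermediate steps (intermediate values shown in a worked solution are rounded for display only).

σ√T = 0.5944·√0.1818 = 0.253440
d₁ = (ln(S/K) + (r+σ²/2)T) / (σ√T) = (ln(103.16/94.82) + (0.0443+0.5944²/2)·0.1818) / 0.253440 = (0.084301 + 0.040170) / 0.253440 = 0.491124
d₂ = d₁ − σ√T = 0.491124 − 0.253440 = 0.237683
e^{−rT} = e^{−0.0443·0.1818} = 0.991979
N(−d₁) = 0.311669,  N(−d₂) = 0.406063
Put price V = K·e^{−rT}·N(−d₂) − S·N(−d₁) = 38.194078 − 32.151822 = 6.042256
φ(d₁) = (1/√(2π))·e^{−d₁²/2} = 0.353617
Γ = φ(d₁) / (S·σ·√T) = 0.013525

price = 6.042256
Γ = 0.013525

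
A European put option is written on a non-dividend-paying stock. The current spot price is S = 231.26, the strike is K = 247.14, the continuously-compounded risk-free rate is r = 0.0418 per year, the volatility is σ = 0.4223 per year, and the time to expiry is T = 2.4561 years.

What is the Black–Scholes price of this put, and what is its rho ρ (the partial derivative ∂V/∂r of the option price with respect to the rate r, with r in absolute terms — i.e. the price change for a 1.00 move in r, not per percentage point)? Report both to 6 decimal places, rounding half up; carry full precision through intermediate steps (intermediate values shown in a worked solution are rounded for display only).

price = 54.864276
ρ = -333.473633

σ√T = 0.4223·√2.4561 = 0.661826
d₁ = (ln(S/K) + (r+σ²/2)T) / (σ√T) = (ln(231.26/247.14) + (0.0418+0.4223²/2)·2.4561) / 0.661826 = (-0.066412 + 0.321672) / 0.661826 = 0.385690
d₂ = d₁ − σ√T = 0.385690 − 0.661826 = -0.276137
e^{−rT} = e^{−0.0418·2.4561} = 0.902429
N(−d₁) = 0.349863,  N(−d₂) = 0.608778
Put price V = K·e^{−rT}·N(−d₂) − S·N(−d₁) = 135.773638 − 80.909362 = 54.864276
ρ = −K·T·e^{−rT}·N(−d₂) = -333.473633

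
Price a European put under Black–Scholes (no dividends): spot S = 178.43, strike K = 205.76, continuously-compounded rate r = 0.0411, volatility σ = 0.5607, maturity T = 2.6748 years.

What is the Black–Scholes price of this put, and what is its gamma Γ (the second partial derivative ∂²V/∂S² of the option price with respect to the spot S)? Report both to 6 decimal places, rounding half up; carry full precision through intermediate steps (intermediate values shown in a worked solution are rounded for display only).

price = 67.095606
Γ = 0.002230

σ√T = 0.5607·√2.6748 = 0.917015
d₁ = (ln(S/K) + (r+σ²/2)T) / (σ√T) = (ln(178.43/205.76) + (0.0411+0.5607²/2)·2.6748) / 0.917015 = (-0.142514 + 0.530392) / 0.917015 = 0.422979
d₂ = d₁ − σ√T = 0.422979 − 0.917015 = -0.494035
e^{−rT} = e^{−0.0411·2.6748} = 0.895893
N(−d₁) = 0.336155,  N(−d₂) = 0.689359
Put price V = K·e^{−rT}·N(−d₂) − S·N(−d₁) = 127.075785 − 59.980179 = 67.095606
φ(d₁) = (1/√(2π))·e^{−d₁²/2} = 0.364804
Γ = φ(d₁) / (S·σ·√T) = 0.002230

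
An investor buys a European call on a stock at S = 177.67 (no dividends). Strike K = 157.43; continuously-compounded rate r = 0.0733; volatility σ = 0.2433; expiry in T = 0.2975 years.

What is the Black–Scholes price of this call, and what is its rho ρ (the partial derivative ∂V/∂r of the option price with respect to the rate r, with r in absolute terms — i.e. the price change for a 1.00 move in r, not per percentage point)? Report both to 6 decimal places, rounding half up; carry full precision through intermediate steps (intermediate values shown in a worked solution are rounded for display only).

σ√T = 0.2433·√0.2975 = 0.132704
d₁ = (ln(S/K) + (r+σ²/2)T) / (σ√T) = (ln(177.67/157.43) + (0.0733+0.2433²/2)·0.2975) / 0.132704 = (0.120947 + 0.030612) / 0.132704 = 1.142079
d₂ = d₁ − σ√T = 1.142079 − 0.132704 = 1.009374
e^{−rT} = e^{−0.0733·0.2975} = 0.978429
N(d₁) = 0.873289,  N(d₂) = 0.843602
Call price V = S·N(d₁) − K·e^{−rT}·N(d₂) = 155.157320 − 129.943560 = 25.213761
ρ = K·T·e^{−rT}·N(d₂) = 38.658209

price = 25.213761
ρ = 38.658209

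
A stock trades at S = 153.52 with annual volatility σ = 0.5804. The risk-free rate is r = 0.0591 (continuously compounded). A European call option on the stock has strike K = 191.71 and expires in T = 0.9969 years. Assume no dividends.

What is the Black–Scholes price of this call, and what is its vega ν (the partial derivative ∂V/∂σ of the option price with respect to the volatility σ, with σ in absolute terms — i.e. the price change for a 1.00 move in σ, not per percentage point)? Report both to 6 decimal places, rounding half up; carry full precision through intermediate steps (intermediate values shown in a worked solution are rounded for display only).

σ√T = 0.5804·√0.9969 = 0.579500
d₁ = (ln(S/K) + (r+σ²/2)T) / (σ√T) = (ln(153.52/191.71) + (0.0591+0.5804²/2)·0.9969) / 0.579500 = (-0.222153 + 0.226827) / 0.579500 = 0.008065
d₂ = d₁ − σ√T = 0.008065 − 0.579500 = -0.571435
e^{−rT} = e^{−0.0591·0.9969} = 0.942785
N(d₁) = 0.503218,  N(d₂) = 0.283853
Call price V = S·N(d₁) − K·e^{−rT}·N(d₂) = 77.253952 − 51.303898 = 25.950053
φ(d₁) = (1/√(2π))·e^{−d₁²/2} = 0.398929
ν = S·φ(d₁)·√T = 61.148626

price = 25.950053
ν = 61.148626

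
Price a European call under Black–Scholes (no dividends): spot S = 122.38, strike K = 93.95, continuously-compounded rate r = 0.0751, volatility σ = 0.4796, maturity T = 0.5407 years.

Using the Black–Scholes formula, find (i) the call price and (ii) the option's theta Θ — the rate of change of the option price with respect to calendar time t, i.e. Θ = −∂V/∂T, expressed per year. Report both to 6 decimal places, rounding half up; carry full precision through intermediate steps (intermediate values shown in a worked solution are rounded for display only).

price = 36.099263
Θ = -14.371317

σ√T = 0.4796·√0.5407 = 0.352661
d₁ = (ln(S/K) + (r+σ²/2)T) / (σ√T) = (ln(122.38/93.95) + (0.0751+0.4796²/2)·0.5407) / 0.352661 = (0.264368 + 0.102791) / 0.352661 = 1.041112
d₂ = d₁ − σ√T = 1.041112 − 0.352661 = 0.688451
e^{−rT} = e^{−0.0751·0.5407} = 0.960207
N(d₁) = 0.851088,  N(d₂) = 0.754416
Call price V = S·N(d₁) − K·e^{−rT}·N(d₂) = 104.156187 − 68.056923 = 36.099263
φ(d₁) = (1/√(2π))·e^{−d₁²/2} = 0.232028
Θ = −S·φ(d₁)·σ/(2√T) − r·K·e^{−rT}·N(d₂) = −9.260242 − 5.111075 = -14.371317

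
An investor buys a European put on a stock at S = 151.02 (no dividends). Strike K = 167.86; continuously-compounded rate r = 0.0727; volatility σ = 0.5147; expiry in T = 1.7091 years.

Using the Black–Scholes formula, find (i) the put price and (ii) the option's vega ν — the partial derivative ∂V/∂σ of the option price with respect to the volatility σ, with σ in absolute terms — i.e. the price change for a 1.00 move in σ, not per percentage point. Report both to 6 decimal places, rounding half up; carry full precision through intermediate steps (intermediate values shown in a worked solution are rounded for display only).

price = 38.050399
ν = 73.715648

σ√T = 0.5147·√1.7091 = 0.672880
d₁ = (ln(S/K) + (r+σ²/2)T) / (σ√T) = (ln(151.02/167.86) + (0.0727+0.5147²/2)·1.7091) / 0.672880 = (-0.105718 + 0.350636) / 0.672880 = 0.363984
d₂ = d₁ − σ√T = 0.363984 − 0.672880 = -0.308897
e^{−rT} = e^{−0.0727·1.7091} = 0.883158
N(−d₁) = 0.357935,  N(−d₂) = 0.621300
Put price V = K·e^{−rT}·N(−d₂) − S·N(−d₁) = 92.105750 − 54.055351 = 38.050399
φ(d₁) = (1/√(2π))·e^{−d₁²/2} = 0.373372
ν = S·φ(d₁)·√T = 73.715648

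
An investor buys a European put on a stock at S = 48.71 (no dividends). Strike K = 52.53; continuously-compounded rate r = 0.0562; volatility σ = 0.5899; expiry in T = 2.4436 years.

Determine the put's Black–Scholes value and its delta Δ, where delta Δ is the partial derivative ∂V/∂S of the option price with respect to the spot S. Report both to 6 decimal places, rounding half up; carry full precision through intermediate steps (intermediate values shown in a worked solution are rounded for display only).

price = 15.360263
Δ = -0.298709

σ√T = 0.5899·√2.4436 = 0.922133
d₁ = (ln(S/K) + (r+σ²/2)T) / (σ√T) = (ln(48.71/52.53) + (0.0562+0.5899²/2)·2.4436) / 0.922133 = (-0.075500 + 0.562495) / 0.922133 = 0.528118
d₂ = d₁ − σ√T = 0.528118 − 0.922133 = -0.394015
e^{−rT} = e^{−0.0562·2.4436} = 0.871682
N(−d₁) = 0.298709,  N(−d₂) = 0.653215
Put price V = K·e^{−rT}·N(−d₂) − S·N(−d₁) = 29.910369 − 14.550106 = 15.360263
Δ = −N(−d₁) = -0.298709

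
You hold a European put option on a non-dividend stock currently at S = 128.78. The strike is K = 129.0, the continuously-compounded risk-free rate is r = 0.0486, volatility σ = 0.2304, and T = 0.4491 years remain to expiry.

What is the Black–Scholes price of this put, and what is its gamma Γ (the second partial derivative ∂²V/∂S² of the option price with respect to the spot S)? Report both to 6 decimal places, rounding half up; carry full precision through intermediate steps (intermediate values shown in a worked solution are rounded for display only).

price = 6.629586
Γ = 0.019636

σ√T = 0.2304·√0.4491 = 0.154402
d₁ = (ln(S/K) + (r+σ²/2)T) / (σ√T) = (ln(128.78/129.0) + (0.0486+0.2304²/2)·0.4491) / 0.154402 = (-0.001707 + 0.033746) / 0.154402 = 0.207506
d₂ = d₁ − σ√T = 0.207506 − 0.154402 = 0.053104
e^{−rT} = e^{−0.0486·0.4491} = 0.978410
N(−d₁) = 0.417807,  N(−d₂) = 0.478825
Put price V = K·e^{−rT}·N(−d₂) − S·N(−d₁) = 60.434815 − 53.805229 = 6.629586
φ(d₁) = (1/√(2π))·e^{−d₁²/2} = 0.390445
Γ = φ(d₁) / (S·σ·√T) = 0.019636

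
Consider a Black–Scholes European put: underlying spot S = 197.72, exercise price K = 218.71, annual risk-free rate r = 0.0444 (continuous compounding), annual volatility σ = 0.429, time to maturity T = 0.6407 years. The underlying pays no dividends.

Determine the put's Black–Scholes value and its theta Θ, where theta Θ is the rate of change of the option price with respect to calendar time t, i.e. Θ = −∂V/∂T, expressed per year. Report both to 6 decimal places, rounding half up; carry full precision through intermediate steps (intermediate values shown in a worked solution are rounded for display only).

σ√T = 0.429·√0.6407 = 0.343388
d₁ = (ln(S/K) + (r+σ²/2)T) / (σ√T) = (ln(197.72/218.71) + (0.0444+0.429²/2)·0.6407) / 0.343388 = (-0.100895 + 0.087405) / 0.343388 = -0.039285
d₂ = d₁ − σ√T = -0.039285 − 0.343388 = -0.382673
e^{−rT} = e^{−0.0444·0.6407} = 0.971954
N(−d₁) = 0.515669,  N(−d₂) = 0.649019
Put price V = K·e^{−rT}·N(−d₂) − S·N(−d₁) = 137.965847 − 101.957997 = 36.007850
φ(d₁) = (1/√(2π))·e^{−d₁²/2} = 0.398635
Θ = −S·φ(d₁)·σ/(2√T) + r·K·e^{−rT}·N(−d₂) = −21.121535 + 6.125684 = -14.995851

price = 36.007850
Θ = -14.995851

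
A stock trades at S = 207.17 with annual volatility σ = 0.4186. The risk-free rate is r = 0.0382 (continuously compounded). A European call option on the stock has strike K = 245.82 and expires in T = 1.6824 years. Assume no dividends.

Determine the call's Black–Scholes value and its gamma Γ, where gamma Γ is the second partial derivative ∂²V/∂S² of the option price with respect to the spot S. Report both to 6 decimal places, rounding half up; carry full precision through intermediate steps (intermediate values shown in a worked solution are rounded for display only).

σ√T = 0.4186·√1.6824 = 0.542955
d₁ = (ln(S/K) + (r+σ²/2)T) / (σ√T) = (ln(207.17/245.82) + (0.0382+0.4186²/2)·1.6824) / 0.542955 = (-0.171060 + 0.211668) / 0.542955 = 0.074791
d₂ = d₁ − σ√T = 0.074791 − 0.542955 = -0.468164
e^{−rT} = e^{−0.0382·1.6824} = 0.937754
N(d₁) = 0.529809,  N(d₂) = 0.319833
Call price V = S·N(d₁) − K·e^{−rT}·N(d₂) = 109.760597 − 73.727593 = 36.033005
φ(d₁) = (1/√(2π))·e^{−d₁²/2} = 0.397828
Γ = φ(d₁) / (S·σ·√T) = 0.003537

price = 36.033005
Γ = 0.003537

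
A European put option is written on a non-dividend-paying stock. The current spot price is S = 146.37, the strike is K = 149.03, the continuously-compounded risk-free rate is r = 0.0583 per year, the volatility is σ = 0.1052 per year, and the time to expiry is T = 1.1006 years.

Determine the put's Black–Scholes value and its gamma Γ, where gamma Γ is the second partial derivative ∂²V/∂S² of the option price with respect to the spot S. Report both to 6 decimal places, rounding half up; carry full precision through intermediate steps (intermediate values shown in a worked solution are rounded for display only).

price = 3.536936
Γ = 0.022078

σ√T = 0.1052·√1.1006 = 0.110365
d₁ = (ln(S/K) + (r+σ²/2)T) / (σ√T) = (ln(146.37/149.03) + (0.0583+0.1052²/2)·1.1006) / 0.110365 = (-0.018010 + 0.070255) / 0.110365 = 0.473387
d₂ = d₁ − σ√T = 0.473387 − 0.110365 = 0.363022
e^{−rT} = e^{−0.0583·1.1006} = 0.937850
N(−d₁) = 0.317969,  N(−d₂) = 0.358294
Put price V = K·e^{−rT}·N(−d₂) − S·N(−d₁) = 50.078014 − 46.541078 = 3.536936
φ(d₁) = (1/√(2π))·e^{−d₁²/2} = 0.356655
Γ = φ(d₁) / (S·σ·√T) = 0.022078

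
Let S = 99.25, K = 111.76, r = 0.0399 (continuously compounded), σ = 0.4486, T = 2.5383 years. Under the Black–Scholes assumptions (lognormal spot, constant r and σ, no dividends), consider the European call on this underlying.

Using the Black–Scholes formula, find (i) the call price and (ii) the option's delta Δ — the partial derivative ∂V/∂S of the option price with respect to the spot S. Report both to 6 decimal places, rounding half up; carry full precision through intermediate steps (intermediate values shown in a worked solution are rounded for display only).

price = 27.086949
Δ = 0.630419

σ√T = 0.4486·√2.5383 = 0.714711
d₁ = (ln(S/K) + (r+σ²/2)T) / (σ√T) = (ln(99.25/111.76) + (0.0399+0.4486²/2)·2.5383) / 0.714711 = (-0.118712 + 0.356684) / 0.714711 = 0.332963
d₂ = d₁ − σ√T = 0.332963 − 0.714711 = -0.381748
e^{−rT} = e^{−0.0399·2.5383} = 0.903682
N(d₁) = 0.630419,  N(d₂) = 0.351324
Call price V = S·N(d₁) − K·e^{−rT}·N(d₂) = 62.569082 − 35.482133 = 27.086949
Δ = N(d₁) = 0.630419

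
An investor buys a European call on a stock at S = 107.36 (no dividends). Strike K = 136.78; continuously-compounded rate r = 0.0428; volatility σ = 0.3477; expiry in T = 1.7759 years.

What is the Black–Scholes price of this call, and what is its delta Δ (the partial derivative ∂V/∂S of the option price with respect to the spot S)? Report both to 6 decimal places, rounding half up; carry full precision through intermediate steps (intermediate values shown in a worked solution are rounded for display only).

σ√T = 0.3477·√1.7759 = 0.463355
d₁ = (ln(S/K) + (r+σ²/2)T) / (σ√T) = (ln(107.36/136.78) + (0.0428+0.3477²/2)·1.7759) / 0.463355 = (-0.242186 + 0.183357) / 0.463355 = -0.126962
d₂ = d₁ − σ√T = -0.126962 − 0.463355 = -0.590317
e^{−rT} = e^{−0.0428·1.7759} = 0.926808
N(d₁) = 0.449485,  N(d₂) = 0.277489
Call price V = S·N(d₁) − K·e^{−rT}·N(d₂) = 48.256722 − 35.176951 = 13.079771
Δ = N(d₁) = 0.449485

price = 13.079771
Δ = 0.449485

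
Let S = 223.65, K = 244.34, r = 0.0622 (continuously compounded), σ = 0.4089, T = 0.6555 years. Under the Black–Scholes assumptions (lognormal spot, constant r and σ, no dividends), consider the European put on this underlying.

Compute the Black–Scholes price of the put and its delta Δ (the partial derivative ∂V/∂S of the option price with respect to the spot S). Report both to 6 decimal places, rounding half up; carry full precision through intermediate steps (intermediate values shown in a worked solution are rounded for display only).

price = 35.895474
Δ = -0.491453

σ√T = 0.4089·√0.6555 = 0.331058
d₁ = (ln(S/K) + (r+σ²/2)T) / (σ√T) = (ln(223.65/244.34) + (0.0622+0.4089²/2)·0.6555) / 0.331058 = (-0.088478 + 0.095572) / 0.331058 = 0.021426
d₂ = d₁ − σ√T = 0.021426 − 0.331058 = -0.309631
e^{−rT} = e^{−0.0622·0.6555} = 0.960048
N(−d₁) = 0.491453,  N(−d₂) = 0.621579
Put price V = K·e^{−rT}·N(−d₂) − S·N(−d₁) = 145.808910 − 109.913436 = 35.895474
Δ = −N(−d₁) = -0.491453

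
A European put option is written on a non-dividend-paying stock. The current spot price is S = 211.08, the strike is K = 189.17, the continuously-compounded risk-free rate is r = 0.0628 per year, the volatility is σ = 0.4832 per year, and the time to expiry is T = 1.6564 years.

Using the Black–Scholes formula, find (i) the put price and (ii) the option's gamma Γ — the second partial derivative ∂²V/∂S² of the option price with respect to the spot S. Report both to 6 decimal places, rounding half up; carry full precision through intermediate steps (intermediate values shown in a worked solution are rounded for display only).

σ√T = 0.4832·√1.6564 = 0.621884
d₁ = (ln(S/K) + (r+σ²/2)T) / (σ√T) = (ln(211.08/189.17) + (0.0628+0.4832²/2)·1.6564) / 0.621884 = (0.109591 + 0.297392) / 0.621884 = 0.654435
d₂ = d₁ − σ√T = 0.654435 − 0.621884 = 0.032551
e^{−rT} = e^{−0.0628·1.6564} = 0.901206
N(−d₁) = 0.256416,  N(−d₂) = 0.487016
Put price V = K·e^{−rT}·N(−d₂) − S·N(−d₁) = 83.027044 − 54.124220 = 28.902824
φ(d₁) = (1/√(2π))·e^{−d₁²/2} = 0.322039
Γ = φ(d₁) / (S·σ·√T) = 0.002453

price = 28.902824
Γ = 0.002453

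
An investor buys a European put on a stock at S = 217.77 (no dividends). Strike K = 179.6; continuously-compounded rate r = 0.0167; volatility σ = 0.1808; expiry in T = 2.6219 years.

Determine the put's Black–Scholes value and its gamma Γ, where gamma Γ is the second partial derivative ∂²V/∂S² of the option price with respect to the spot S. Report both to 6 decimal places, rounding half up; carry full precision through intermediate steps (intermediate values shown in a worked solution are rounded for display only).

price = 6.673263
Γ = 0.003969

σ√T = 0.1808·√2.6219 = 0.292756
d₁ = (ln(S/K) + (r+σ²/2)T) / (σ√T) = (ln(217.77/179.6) + (0.0167+0.1808²/2)·2.6219) / 0.292756 = (0.192707 + 0.086639) / 0.292756 = 0.954193
d₂ = d₁ − σ√T = 0.954193 − 0.292756 = 0.661437
e^{−rT} = e^{−0.0167·2.6219} = 0.957159
N(−d₁) = 0.169993,  N(−d₂) = 0.254166
Put price V = K·e^{−rT}·N(−d₂) − S·N(−d₁) = 43.692626 − 37.019363 = 6.673263
φ(d₁) = (1/√(2π))·e^{−d₁²/2} = 0.253047
Γ = φ(d₁) / (S·σ·√T) = 0.003969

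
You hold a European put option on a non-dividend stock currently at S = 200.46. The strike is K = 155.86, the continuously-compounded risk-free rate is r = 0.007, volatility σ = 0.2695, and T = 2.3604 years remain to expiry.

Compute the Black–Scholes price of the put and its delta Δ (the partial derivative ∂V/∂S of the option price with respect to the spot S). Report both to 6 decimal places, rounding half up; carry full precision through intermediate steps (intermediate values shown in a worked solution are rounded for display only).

price = 11.187935
Δ = -0.196352

σ√T = 0.2695·√2.3604 = 0.414049
d₁ = (ln(S/K) + (r+σ²/2)T) / (σ√T) = (ln(200.46/155.86) + (0.007+0.2695²/2)·2.3604) / 0.414049 = (0.251657 + 0.102241) / 0.414049 = 0.854724
d₂ = d₁ − σ√T = 0.854724 − 0.414049 = 0.440675
e^{−rT} = e^{−0.007·2.3604} = 0.983613
N(−d₁) = 0.196352,  N(−d₂) = 0.329724
Put price V = K·e^{−rT}·N(−d₂) − S·N(−d₁) = 50.548640 − 39.360705 = 11.187935
Δ = −N(−d₁) = -0.196352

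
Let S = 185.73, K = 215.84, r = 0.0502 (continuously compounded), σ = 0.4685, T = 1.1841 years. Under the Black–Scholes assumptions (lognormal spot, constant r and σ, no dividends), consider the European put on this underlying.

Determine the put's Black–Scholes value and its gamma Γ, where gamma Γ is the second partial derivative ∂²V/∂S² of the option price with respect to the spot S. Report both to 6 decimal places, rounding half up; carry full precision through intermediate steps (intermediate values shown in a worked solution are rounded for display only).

price = 48.577577
Γ = 0.004201

σ√T = 0.4685·√1.1841 = 0.509805
d₁ = (ln(S/K) + (r+σ²/2)T) / (σ√T) = (ln(185.73/215.84) + (0.0502+0.4685²/2)·1.1841) / 0.509805 = (-0.150243 + 0.189392) / 0.509805 = 0.076792
d₂ = d₁ − σ√T = 0.076792 − 0.509805 = -0.433013
e^{−rT} = e^{−0.0502·1.1841} = 0.942290
N(−d₁) = 0.469395,  N(−d₂) = 0.667497
Put price V = K·e^{−rT}·N(−d₂) − S·N(−d₁) = 135.758233 − 87.180656 = 48.577577
φ(d₁) = (1/√(2π))·e^{−d₁²/2} = 0.397768
Γ = φ(d₁) / (S·σ·√T) = 0.004201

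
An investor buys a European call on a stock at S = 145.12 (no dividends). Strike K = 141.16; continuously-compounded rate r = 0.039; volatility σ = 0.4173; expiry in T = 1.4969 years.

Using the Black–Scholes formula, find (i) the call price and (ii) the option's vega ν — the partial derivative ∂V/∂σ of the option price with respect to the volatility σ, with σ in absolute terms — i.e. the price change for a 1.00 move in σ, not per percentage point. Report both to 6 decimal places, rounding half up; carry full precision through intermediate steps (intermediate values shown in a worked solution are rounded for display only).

price = 34.405928
ν = 64.748604

σ√T = 0.4173·√1.4969 = 0.510558
d₁ = (ln(S/K) + (r+σ²/2)T) / (σ√T) = (ln(145.12/141.16) + (0.039+0.4173²/2)·1.4969) / 0.510558 = (0.027667 + 0.188714) / 0.510558 = 0.423812
d₂ = d₁ − σ√T = 0.423812 − 0.510558 = -0.086745
e^{−rT} = e^{−0.039·1.4969} = 0.943292
N(d₁) = 0.664149,  N(d₂) = 0.465437
Call price V = S·N(d₁) − K·e^{−rT}·N(d₂) = 96.381255 − 61.975327 = 34.405928
φ(d₁) = (1/√(2π))·e^{−d₁²/2} = 0.364676
ν = S·φ(d₁)·√T = 64.748604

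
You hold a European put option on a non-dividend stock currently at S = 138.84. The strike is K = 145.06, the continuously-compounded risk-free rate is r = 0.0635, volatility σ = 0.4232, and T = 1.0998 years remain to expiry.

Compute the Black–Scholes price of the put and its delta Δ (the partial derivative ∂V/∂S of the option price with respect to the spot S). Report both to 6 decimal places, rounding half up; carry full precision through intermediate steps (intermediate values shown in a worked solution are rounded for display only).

σ√T = 0.4232·√1.0998 = 0.443816
d₁ = (ln(S/K) + (r+σ²/2)T) / (σ√T) = (ln(138.84/145.06) + (0.0635+0.4232²/2)·1.0998) / 0.443816 = (-0.043825 + 0.168323) / 0.443816 = 0.280518
d₂ = d₁ − σ√T = 0.280518 − 0.443816 = -0.163298
e^{−rT} = e^{−0.0635·1.0998} = 0.932546
N(−d₁) = 0.389540,  N(−d₂) = 0.564858
Put price V = K·e^{−rT}·N(−d₂) − S·N(−d₁) = 76.411197 − 54.083752 = 22.327444
Δ = −N(−d₁) = -0.389540

price = 22.327444
Δ = -0.389540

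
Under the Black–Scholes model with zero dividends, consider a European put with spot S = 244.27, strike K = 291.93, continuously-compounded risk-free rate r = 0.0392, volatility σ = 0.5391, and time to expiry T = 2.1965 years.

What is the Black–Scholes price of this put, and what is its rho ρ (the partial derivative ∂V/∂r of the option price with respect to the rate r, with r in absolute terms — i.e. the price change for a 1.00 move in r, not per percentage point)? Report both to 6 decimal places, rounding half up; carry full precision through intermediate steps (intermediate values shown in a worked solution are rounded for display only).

σ√T = 0.5391·√2.1965 = 0.798978
d₁ = (ln(S/K) + (r+σ²/2)T) / (σ√T) = (ln(244.27/291.93) + (0.0392+0.5391²/2)·2.1965) / 0.798978 = (-0.178240 + 0.405286) / 0.798978 = 0.284170
d₂ = d₁ − σ√T = 0.284170 − 0.798978 = -0.514808
e^{−rT} = e^{−0.0392·2.1965} = 0.917500
N(−d₁) = 0.388140,  N(−d₂) = 0.696656
Put price V = K·e^{−rT}·N(−d₂) − S·N(−d₁) = 186.596431 − 94.810927 = 91.785504
ρ = −K·T·e^{−rT}·N(−d₂) = -409.859061

price = 91.785504
ρ = -409.859061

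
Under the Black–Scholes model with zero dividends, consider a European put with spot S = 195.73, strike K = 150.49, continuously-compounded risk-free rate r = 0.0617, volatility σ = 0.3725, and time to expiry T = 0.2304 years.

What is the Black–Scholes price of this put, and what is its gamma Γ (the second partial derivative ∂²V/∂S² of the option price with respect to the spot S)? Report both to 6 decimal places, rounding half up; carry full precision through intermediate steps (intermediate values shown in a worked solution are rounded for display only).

price = 0.794545
Γ = 0.002976

σ√T = 0.3725·√0.2304 = 0.178800
d₁ = (ln(S/K) + (r+σ²/2)T) / (σ√T) = (ln(195.73/150.49) + (0.0617+0.3725²/2)·0.2304) / 0.178800 = (0.262840 + 0.030200) / 0.178800 = 1.638926
d₂ = d₁ − σ√T = 1.638926 − 0.178800 = 1.460126
e^{−rT} = e^{−0.0617·0.2304} = 0.985885
N(−d₁) = 0.050614,  N(−d₂) = 0.072128
Put price V = K·e^{−rT}·N(−d₂) − S·N(−d₁) = 10.701294 − 9.906749 = 0.794545
φ(d₁) = (1/√(2π))·e^{−d₁²/2} = 0.104144
Γ = φ(d₁) / (S·σ·√T) = 0.002976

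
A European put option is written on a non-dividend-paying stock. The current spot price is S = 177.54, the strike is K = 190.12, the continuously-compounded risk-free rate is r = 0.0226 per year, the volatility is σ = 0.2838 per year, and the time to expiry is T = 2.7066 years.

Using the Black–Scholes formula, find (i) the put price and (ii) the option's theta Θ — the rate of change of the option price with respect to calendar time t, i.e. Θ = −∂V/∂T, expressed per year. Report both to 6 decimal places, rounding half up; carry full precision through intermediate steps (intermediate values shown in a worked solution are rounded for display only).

σ√T = 0.2838·√2.7066 = 0.466901
d₁ = (ln(S/K) + (r+σ²/2)T) / (σ√T) = (ln(177.54/190.12) + (0.0226+0.2838²/2)·2.7066) / 0.466901 = (-0.068460 + 0.170167) / 0.466901 = 0.217836
d₂ = d₁ − σ√T = 0.217836 − 0.466901 = -0.249065
e^{−rT} = e^{−0.0226·2.7066} = 0.940664
N(−d₁) = 0.413778,  N(−d₂) = 0.598345
Put price V = K·e^{−rT}·N(−d₂) − S·N(−d₁) = 107.007389 − 73.462230 = 33.545159
φ(d₁) = (1/√(2π))·e^{−d₁²/2} = 0.389588
Θ = −S·φ(d₁)·σ/(2√T) + r·K·e^{−rT}·N(−d₂) = −5.965852 + 2.418367 = -3.547485

price = 33.545159
Θ = -3.547485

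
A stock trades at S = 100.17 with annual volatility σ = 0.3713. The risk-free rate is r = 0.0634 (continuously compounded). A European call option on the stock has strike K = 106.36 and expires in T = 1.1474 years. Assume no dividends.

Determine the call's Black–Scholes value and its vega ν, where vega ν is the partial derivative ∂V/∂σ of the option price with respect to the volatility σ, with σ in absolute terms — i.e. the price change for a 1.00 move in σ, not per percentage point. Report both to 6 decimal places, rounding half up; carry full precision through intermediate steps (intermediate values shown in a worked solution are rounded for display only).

σ√T = 0.3713·√1.1474 = 0.397725
d₁ = (ln(S/K) + (r+σ²/2)T) / (σ√T) = (ln(100.17/106.36) + (0.0634+0.3713²/2)·1.1474) / 0.397725 = (-0.059961 + 0.151838) / 0.397725 = 0.231006
d₂ = d₁ − σ√T = 0.231006 − 0.397725 = -0.166719
e^{−rT} = e^{−0.0634·1.1474} = 0.929838
N(d₁) = 0.591345,  N(d₂) = 0.433796
Call price V = S·N(d₁) − K·e^{−rT}·N(d₂) = 59.235020 − 42.901334 = 16.333686
φ(d₁) = (1/√(2π))·e^{−d₁²/2} = 0.388439
ν = S·φ(d₁)·√T = 41.679008

price = 16.333686
ν = 41.679008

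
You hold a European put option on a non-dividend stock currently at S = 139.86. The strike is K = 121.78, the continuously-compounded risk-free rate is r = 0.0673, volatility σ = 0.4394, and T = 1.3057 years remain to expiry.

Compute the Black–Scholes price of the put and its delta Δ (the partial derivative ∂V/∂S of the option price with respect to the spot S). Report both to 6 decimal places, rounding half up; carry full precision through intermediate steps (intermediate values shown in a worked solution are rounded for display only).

price = 13.177641
Δ = -0.241415

σ√T = 0.4394·√1.3057 = 0.502090
d₁ = (ln(S/K) + (r+σ²/2)T) / (σ√T) = (ln(139.86/121.78) + (0.0673+0.4394²/2)·1.3057) / 0.502090 = (0.138426 + 0.213921) / 0.502090 = 0.701760
d₂ = d₁ − σ√T = 0.701760 − 0.502090 = 0.199670
e^{−rT} = e^{−0.0673·1.3057} = 0.915877
N(−d₁) = 0.241415,  N(−d₂) = 0.420870
Put price V = K·e^{−rT}·N(−d₂) − S·N(−d₁) = 46.941875 − 33.764234 = 13.177641
Δ = −N(−d₁) = -0.241415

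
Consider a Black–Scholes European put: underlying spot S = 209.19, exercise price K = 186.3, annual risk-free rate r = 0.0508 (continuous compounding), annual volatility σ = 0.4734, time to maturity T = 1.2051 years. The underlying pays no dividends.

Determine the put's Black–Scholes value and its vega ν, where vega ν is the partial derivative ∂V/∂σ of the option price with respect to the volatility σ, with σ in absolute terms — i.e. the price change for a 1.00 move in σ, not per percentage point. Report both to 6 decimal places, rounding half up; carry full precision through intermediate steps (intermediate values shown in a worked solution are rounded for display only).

price = 24.638707
ν = 76.493487

σ√T = 0.4734·√1.2051 = 0.519685
d₁ = (ln(S/K) + (r+σ²/2)T) / (σ√T) = (ln(209.19/186.3) + (0.0508+0.4734²/2)·1.2051) / 0.519685 = (0.115885 + 0.196255) / 0.519685 = 0.600633
d₂ = d₁ − σ√T = 0.600633 − 0.519685 = 0.080949
e^{−rT} = e^{−0.0508·1.2051} = 0.940617
N(−d₁) = 0.274042,  N(−d₂) = 0.467741
Put price V = K·e^{−rT}·N(−d₂) − S·N(−d₁) = 81.965592 − 57.326886 = 24.638707
φ(d₁) = (1/√(2π))·e^{−d₁²/2} = 0.333098
ν = S·φ(d₁)·√T = 76.493487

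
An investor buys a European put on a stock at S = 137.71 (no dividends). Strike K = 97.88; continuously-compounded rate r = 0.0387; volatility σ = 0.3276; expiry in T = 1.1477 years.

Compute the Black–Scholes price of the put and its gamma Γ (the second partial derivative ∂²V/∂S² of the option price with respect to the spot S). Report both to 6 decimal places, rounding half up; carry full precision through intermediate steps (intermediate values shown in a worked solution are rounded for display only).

price = 2.710714
Γ = 0.003663

σ√T = 0.3276·√1.1477 = 0.350960
d₁ = (ln(S/K) + (r+σ²/2)T) / (σ√T) = (ln(137.71/97.88) + (0.0387+0.3276²/2)·1.1477) / 0.350960 = (0.341408 + 0.106003) / 0.350960 = 1.274817
d₂ = d₁ − σ√T = 1.274817 − 0.350960 = 0.923857
e^{−rT} = e^{−0.0387·1.1477} = 0.956556
N(−d₁) = 0.101187,  N(−d₂) = 0.177780
Put price V = K·e^{−rT}·N(−d₂) − S·N(−d₁) = 16.645169 − 13.934455 = 2.710714
φ(d₁) = (1/√(2π))·e^{−d₁²/2} = 0.177015
Γ = φ(d₁) / (S·σ·√T) = 0.003663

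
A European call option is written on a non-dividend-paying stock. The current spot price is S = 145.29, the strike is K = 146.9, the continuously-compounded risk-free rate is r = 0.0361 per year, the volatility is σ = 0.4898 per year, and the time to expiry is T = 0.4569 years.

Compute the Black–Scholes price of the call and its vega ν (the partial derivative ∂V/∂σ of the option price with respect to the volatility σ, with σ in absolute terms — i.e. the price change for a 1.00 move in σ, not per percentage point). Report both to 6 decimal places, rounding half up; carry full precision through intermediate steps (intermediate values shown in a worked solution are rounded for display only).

price = 19.449718
ν = 38.535226

σ√T = 0.4898·√0.4569 = 0.331077
d₁ = (ln(S/K) + (r+σ²/2)T) / (σ√T) = (ln(145.29/146.9) + (0.0361+0.4898²/2)·0.4569) / 0.331077 = (-0.011020 + 0.071300) / 0.331077 = 0.182072
d₂ = d₁ − σ√T = 0.182072 − 0.331077 = -0.149005
e^{−rT} = e^{−0.0361·0.4569} = 0.983641
N(d₁) = 0.572237,  N(d₂) = 0.440775
Call price V = S·N(d₁) − K·e^{−rT}·N(d₂) = 83.140286 − 63.690567 = 19.449718
φ(d₁) = (1/√(2π))·e^{−d₁²/2} = 0.392384
ν = S·φ(d₁)·√T = 38.535226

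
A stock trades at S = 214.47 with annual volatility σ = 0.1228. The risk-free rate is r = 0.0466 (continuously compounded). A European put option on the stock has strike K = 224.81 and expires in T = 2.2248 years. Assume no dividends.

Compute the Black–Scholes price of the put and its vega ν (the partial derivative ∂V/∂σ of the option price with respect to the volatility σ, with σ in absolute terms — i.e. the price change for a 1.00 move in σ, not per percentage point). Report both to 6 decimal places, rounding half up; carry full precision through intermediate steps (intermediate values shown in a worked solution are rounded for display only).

σ√T = 0.1228·√2.2248 = 0.183166
d₁ = (ln(S/K) + (r+σ²/2)T) / (σ√T) = (ln(214.47/224.81) + (0.0466+0.1228²/2)·2.2248) / 0.183166 = (-0.047086 + 0.120450) / 0.183166 = 0.400538
d₂ = d₁ − σ√T = 0.400538 − 0.183166 = 0.217372
e^{−rT} = e^{−0.0466·2.2248} = 0.901518
N(−d₁) = 0.344380,  N(−d₂) = 0.413959
Put price V = K·e^{−rT}·N(−d₂) − S·N(−d₁) = 83.897162 − 73.859216 = 10.037946
φ(d₁) = (1/√(2π))·e^{−d₁²/2} = 0.368191
ν = S·φ(d₁)·√T = 117.783657

price = 10.037946
ν = 117.783657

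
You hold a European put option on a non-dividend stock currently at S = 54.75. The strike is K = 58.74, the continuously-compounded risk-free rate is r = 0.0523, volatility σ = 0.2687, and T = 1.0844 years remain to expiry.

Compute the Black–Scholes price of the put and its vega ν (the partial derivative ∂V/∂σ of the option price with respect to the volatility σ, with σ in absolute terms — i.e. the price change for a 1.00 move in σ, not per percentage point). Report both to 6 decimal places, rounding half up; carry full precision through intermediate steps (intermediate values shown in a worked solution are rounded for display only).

σ√T = 0.2687·√1.0844 = 0.279809
d₁ = (ln(S/K) + (r+σ²/2)T) / (σ√T) = (ln(54.75/58.74) + (0.0523+0.2687²/2)·1.0844) / 0.279809 = (-0.070344 + 0.095861) / 0.279809 = 0.091195
d₂ = d₁ − σ√T = 0.091195 − 0.279809 = -0.188614
e^{−rT} = e^{−0.0523·1.0844} = 0.944864
N(−d₁) = 0.463669,  N(−d₂) = 0.574802
Put price V = K·e^{−rT}·N(−d₂) − S·N(−d₁) = 31.902297 − 25.385867 = 6.516430
φ(d₁) = (1/√(2π))·e^{−d₁²/2} = 0.397287
ν = S·φ(d₁)·√T = 22.650773

price = 6.516430
ν = 22.650773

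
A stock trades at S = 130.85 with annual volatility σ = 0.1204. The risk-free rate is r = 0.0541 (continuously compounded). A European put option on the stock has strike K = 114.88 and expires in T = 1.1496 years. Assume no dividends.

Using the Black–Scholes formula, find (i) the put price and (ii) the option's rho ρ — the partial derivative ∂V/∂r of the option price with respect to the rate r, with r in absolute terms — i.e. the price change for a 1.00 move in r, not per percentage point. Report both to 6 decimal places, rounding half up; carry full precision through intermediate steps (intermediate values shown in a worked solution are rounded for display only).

σ√T = 0.1204·√1.1496 = 0.129092
d₁ = (ln(S/K) + (r+σ²/2)T) / (σ√T) = (ln(130.85/114.88) + (0.0541+0.1204²/2)·1.1496) / 0.129092 = (0.130164 + 0.070526) / 0.129092 = 1.554620
d₂ = d₁ − σ√T = 1.554620 − 0.129092 = 1.425528
e^{−rT} = e^{−0.0541·1.1496} = 0.939701
N(−d₁) = 0.060018,  N(−d₂) = 0.077002
Put price V = K·e^{−rT}·N(−d₂) − S·N(−d₁) = 8.312621 − 7.853391 = 0.459229
ρ = −K·T·e^{−rT}·N(−d₂) = -9.556189

price = 0.459229
ρ = -9.556189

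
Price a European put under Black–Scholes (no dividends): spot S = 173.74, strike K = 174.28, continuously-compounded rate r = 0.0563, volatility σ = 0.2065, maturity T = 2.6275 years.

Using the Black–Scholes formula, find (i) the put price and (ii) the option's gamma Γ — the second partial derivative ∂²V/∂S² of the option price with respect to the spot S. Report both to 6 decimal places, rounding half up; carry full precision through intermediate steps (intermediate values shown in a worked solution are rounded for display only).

σ√T = 0.2065·√2.6275 = 0.334728
d₁ = (ln(S/K) + (r+σ²/2)T) / (σ√T) = (ln(173.74/174.28) + (0.0563+0.2065²/2)·2.6275) / 0.334728 = (-0.003103 + 0.203950) / 0.334728 = 0.600029
d₂ = d₁ − σ√T = 0.600029 − 0.334728 = 0.265302
e^{−rT} = e^{−0.0563·2.6275} = 0.862493
N(−d₁) = 0.274243,  N(−d₂) = 0.395389
Put price V = K·e^{−rT}·N(−d₂) − S·N(−d₁) = 59.432947 − 47.647055 = 11.785892
φ(d₁) = (1/√(2π))·e^{−d₁²/2} = 0.333219
Γ = φ(d₁) / (S·σ·√T) = 0.005730

price = 11.785892
Γ = 0.005730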